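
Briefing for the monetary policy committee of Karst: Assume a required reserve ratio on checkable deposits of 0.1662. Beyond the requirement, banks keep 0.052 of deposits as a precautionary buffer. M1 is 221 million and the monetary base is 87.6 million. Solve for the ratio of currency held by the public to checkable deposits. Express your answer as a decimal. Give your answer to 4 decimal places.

Using m = M/MB = 221/87.6 ≈ 2.522831. From m = (1 + c)/(c + rr + e), rearranging gives 1 + c = m·(c + rr + e), so c·(1 − m) = m·(rr + e) − 1.
Hence c = [m·(rr + e) − 1]/(1 − m) = [2.522831 × (0.1662 + 0.052) − 1] / (1 − 2.522831) ≈ 0.295186.

0.2952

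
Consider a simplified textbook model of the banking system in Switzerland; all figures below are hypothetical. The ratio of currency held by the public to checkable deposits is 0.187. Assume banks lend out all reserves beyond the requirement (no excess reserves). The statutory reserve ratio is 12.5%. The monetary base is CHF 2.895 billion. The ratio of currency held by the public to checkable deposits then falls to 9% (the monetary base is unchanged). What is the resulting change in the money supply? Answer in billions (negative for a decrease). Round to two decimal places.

Initially m₁ = (1 + 0.187) / (0.125 + 0.187) ≈ 3.8045, so M₁ = 3.8045 × 2.895 ≈ 11.014 billion.
After the change m₂ = (1 + 0.09) / (0.125 + 0.09) ≈ 5.0698, so M₂ = 5.0698 × 2.895 ≈ 14.6771 billion.
ΔM = M₂ − M₁ = 14.6771 − 11.014 = 3.6631 billion.

CHF 3.66 billion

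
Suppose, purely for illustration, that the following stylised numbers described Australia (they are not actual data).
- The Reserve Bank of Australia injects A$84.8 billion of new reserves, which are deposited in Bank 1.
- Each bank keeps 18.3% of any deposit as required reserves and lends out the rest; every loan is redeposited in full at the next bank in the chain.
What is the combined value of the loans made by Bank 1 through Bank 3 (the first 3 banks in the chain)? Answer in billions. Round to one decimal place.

A$172.1 billion

Bank i lends (1 − rr)^i of the original deposit: Bank 1 lends 84.8·0.8170 = 69.2816, Bank 2 lends 84.8·0.8170² ≈ 56.6031, and so on.
Summing a geometric series: total = 84.8·[0.8170·(1 − 0.8170^3) / (1 − 0.8170)] ≈ 172.1294 billion.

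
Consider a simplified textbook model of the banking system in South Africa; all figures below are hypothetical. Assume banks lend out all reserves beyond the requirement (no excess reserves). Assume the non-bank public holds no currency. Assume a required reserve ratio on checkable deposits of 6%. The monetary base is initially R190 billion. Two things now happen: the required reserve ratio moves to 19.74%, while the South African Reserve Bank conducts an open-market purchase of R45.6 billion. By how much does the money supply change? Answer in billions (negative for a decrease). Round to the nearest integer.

-1973 billion

Before: m₁ = 1 / (0.06) ≈ 16.6667, MB₁ = 190, so M₁ = 16.6667 × 190 = 3166.673 billion.
After: m₂ = 1 / (0.1974) ≈ 5.0659, MB₂ = 190 + 45.6 = 235.6, so M₂ = 5.0659 × 235.6 ≈ 1193.526 billion.
ΔM = M₂ − M₁ = 1193.526 − 3166.673 = -1973.147 billion.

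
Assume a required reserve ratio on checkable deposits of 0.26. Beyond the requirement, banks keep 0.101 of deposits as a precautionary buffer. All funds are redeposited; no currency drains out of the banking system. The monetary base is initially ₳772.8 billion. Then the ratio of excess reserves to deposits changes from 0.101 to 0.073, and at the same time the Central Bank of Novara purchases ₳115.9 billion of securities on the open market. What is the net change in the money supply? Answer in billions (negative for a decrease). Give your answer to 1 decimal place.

Before: m₁ = 1 / (0.26 + 0.101) ≈ 2.77008, MB₁ = 772.8, so M₁ = 2.77008 × 772.8 ≈ 2140.7178 billion.
After: m₂ = 1 / (0.26 + 0.073) ≈ 3.00300, MB₂ = 772.8 + 115.9 = 888.7, so M₂ = 3.00300 × 888.7 = 2668.7661 billion.
ΔM = M₂ − M₁ = 2668.7661 − 2140.7178 = 528.0483 billion.

₳528.0 billion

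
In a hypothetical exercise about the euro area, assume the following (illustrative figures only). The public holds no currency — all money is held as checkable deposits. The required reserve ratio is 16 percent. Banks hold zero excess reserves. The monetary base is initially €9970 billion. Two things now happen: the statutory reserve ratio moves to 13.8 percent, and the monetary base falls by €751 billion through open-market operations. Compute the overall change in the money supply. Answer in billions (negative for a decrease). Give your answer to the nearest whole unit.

Before: m₁ = 1 / (0.16) = 6.25, MB₁ = 9970, so M₁ = 6.25 × 9970 = 62312.5 billion.
After: m₂ = 1 / (0.138) ≈ 7.24638, MB₂ = 9970 − 751 = 9219, so M₂ = 7.24638 × 9219 ≈ 66804.3772 billion.
ΔM = M₂ − M₁ = 66804.3772 − 62312.5 = 4491.8772 billion.

€4492 billion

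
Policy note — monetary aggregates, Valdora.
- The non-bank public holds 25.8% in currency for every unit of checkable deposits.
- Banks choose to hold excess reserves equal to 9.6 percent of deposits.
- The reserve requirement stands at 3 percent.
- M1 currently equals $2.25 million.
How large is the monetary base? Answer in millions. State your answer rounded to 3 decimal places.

$0.687 million

The money multiplier is m = (1 + c) / (rr + e + c) = (1 + 0.258) / (0.03 + 0.096 + 0.258) ≈ 3.27604.
MB = M / m = 2.25 / 3.27604 ≈ 0.6868 million.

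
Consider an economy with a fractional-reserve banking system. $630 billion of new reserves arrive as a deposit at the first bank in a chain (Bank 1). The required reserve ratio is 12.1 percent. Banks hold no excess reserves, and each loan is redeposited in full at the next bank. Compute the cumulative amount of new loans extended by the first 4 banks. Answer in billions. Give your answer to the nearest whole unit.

Bank i lends (1 − rr)^i of the original deposit: Bank 1 lends 630·0.8790 = 553.7700, Bank 2 lends 630·0.8790² ≈ 486.7638, and so on.
Summing a geometric series: total = 630·[0.8790·(1 − 0.8790^4) / (1 − 0.8790)] ≈ 1844.4929 billion.

$1844 billion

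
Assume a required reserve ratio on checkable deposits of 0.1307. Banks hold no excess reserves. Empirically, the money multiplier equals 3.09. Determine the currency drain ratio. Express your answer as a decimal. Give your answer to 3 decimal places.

0.285

Using m = 3.09. From m = (1 + c)/(c + rr + e), rearranging gives 1 + c = m·(c + rr + e), so c·(1 − m) = m·(rr + e) − 1.
Hence c = [m·(rr + e) − 1]/(1 − m) = [3.09 × (0.1307 + 0) − 1] / (1 − 3.09) ≈ 0.285233.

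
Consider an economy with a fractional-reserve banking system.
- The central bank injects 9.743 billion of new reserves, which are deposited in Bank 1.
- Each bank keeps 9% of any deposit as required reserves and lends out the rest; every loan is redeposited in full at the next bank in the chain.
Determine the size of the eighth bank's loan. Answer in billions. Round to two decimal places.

Each bank lends a fraction (1 − rr) = 0.9100 of the deposit it receives, so Bank 8 receives 9.743·0.9100^7 and lends 9.743·0.9100^8 ≈ 4.5817 billion.

4.58 billion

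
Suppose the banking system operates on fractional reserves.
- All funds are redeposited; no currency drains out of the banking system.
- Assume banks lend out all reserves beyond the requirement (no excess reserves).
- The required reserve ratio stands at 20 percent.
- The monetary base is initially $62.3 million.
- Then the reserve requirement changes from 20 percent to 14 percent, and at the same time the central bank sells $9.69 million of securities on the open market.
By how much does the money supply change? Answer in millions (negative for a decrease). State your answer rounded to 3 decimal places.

$64.286 million

Before: m₁ = 1 / (0.2) = 5, MB₁ = 62.3, so M₁ = 5 × 62.3 = 311.5 million.
After: m₂ = 1 / (0.14) ≈ 7.142857, MB₂ = 62.3 − 9.69 = 52.61, so M₂ = 7.142857 × 52.61 ≈ 375.7857 million.
ΔM = M₂ − M₁ = 375.7857 − 311.5 = 64.2857 million.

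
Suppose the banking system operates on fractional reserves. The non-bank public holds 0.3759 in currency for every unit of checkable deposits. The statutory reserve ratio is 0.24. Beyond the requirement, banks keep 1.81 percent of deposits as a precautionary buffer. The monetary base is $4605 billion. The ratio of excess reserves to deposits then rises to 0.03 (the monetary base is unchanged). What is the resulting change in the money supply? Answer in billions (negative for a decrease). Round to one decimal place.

Initially m₁ = (1 + 0.3759) / (0.24 + 0.0181 + 0.3759) ≈ 2.170189, so M₁ = 2.170189 × 4605 ≈ 9993.7203 billion.
After the change m₂ = (1 + 0.3759) / (0.24 + 0.03 + 0.3759) ≈ 2.130206, so M₂ = 2.130206 × 4605 ≈ 9809.5986 billion.
ΔM = M₂ − M₁ = 9809.5986 − 9993.7203 = -184.1217 billion.

-184.1 billion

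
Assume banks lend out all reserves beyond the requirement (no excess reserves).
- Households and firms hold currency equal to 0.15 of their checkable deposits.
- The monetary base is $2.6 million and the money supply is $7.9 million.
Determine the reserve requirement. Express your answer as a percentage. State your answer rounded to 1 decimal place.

22.8%

Using m = M/MB = 7.9/2.6 ≈ 3.038462. Since m = (1 + c)/(c + rr + e), the denominator satisfies c + rr + e = (1 + c)/m = (1 + 0.15) / 3.038462 ≈ 0.378481.
With c = 0.15 and e = 0, the reserve requirement is 0.378481 − 0.15 − 0 = 0.228481.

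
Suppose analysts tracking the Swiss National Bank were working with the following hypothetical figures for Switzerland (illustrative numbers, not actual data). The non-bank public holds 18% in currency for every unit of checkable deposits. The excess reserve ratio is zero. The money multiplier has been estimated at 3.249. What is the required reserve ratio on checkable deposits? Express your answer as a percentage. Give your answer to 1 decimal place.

18.3%

Using m = 3.249. Since m = (1 + c)/(c + rr + e), the denominator satisfies c + rr + e = (1 + c)/m = (1 + 0.18) / 3.249 ≈ 0.363189.
With c = 0.18 and e = 0, the required reserve ratio on checkable deposits is 0.363189 − 0.18 − 0 = 0.183189.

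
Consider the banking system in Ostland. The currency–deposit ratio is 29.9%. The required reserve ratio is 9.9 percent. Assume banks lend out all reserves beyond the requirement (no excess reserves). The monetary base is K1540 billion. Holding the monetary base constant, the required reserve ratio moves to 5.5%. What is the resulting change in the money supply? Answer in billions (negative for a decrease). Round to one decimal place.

Initially m₁ = (1 + 0.299) / (0.099 + 0.299) ≈ 3.263819, so M₁ = 3.263819 × 1540 ≈ 5026.2813 billion.
After the change m₂ = (1 + 0.299) / (0.055 + 0.299) ≈ 3.669492, so M₂ = 3.669492 × 1540 ≈ 5651.0177 billion.
ΔM = M₂ − M₁ = 5651.0177 − 5026.2813 = 624.7364 billion.

K624.7 billion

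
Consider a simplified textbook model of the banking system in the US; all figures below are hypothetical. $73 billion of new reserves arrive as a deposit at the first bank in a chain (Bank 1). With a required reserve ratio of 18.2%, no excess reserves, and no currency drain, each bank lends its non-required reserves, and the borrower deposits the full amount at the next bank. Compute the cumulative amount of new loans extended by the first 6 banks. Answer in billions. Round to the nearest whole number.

Bank i lends (1 − rr)^i of the original deposit: Bank 1 lends 73·0.8180 = 59.7140, Bank 2 lends 73·0.8180² ≈ 48.8461, and so on.
Summing a geometric series: total = 73·[0.8180·(1 − 0.8180^6) / (1 − 0.8180)] ≈ 229.8054 billion.

$230 billion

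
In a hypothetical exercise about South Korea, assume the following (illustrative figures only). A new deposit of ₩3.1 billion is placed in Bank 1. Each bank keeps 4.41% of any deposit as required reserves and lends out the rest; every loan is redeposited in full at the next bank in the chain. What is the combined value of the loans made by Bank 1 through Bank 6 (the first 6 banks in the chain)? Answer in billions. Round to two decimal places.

Bank i lends (1 − rr)^i of the original deposit: Bank 1 lends 3.1·0.9559 ≈ 2.9633, Bank 2 lends 3.1·0.9559² ≈ 2.8326, and so on.
Summing a geometric series: total = 3.1·[0.9559·(1 − 0.9559^6) / (1 − 0.9559)] ≈ 15.9310 billion.

₩15.93 billion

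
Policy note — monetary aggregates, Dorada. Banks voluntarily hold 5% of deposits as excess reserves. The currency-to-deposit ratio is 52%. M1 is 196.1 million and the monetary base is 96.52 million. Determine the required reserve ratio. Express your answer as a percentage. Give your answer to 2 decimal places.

Using m = M/MB = 196.1/96.52 ≈ 2.031703. Since m = (1 + c)/(c + rr + e), the denominator satisfies c + rr + e = (1 + c)/m = (1 + 0.52) / 2.031703 ≈ 0.748141.
With c = 0.52 and e = 0.05, the required reserve ratio is 0.748141 − 0.52 − 0.05 = 0.178141.

17.81%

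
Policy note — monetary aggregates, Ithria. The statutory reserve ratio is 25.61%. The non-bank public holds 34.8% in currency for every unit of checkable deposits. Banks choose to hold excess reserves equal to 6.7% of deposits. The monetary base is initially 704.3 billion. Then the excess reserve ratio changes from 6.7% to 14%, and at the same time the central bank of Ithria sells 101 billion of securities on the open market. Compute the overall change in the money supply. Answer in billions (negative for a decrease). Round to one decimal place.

-321.8 billion

Before: m₁ = (1 + 0.348) / (0.2561 + 0.067 + 0.348) ≈ 2.00864, MB₁ = 704.3, so M₁ = 2.00864 × 704.3 ≈ 1414.6852 billion.
After: m₂ = (1 + 0.348) / (0.2561 + 0.14 + 0.348) ≈ 1.81158, MB₂ = 704.3 − 101 = 603.3, so M₂ = 1.81158 × 603.3 ≈ 1092.9262 billion.
ΔM = M₂ − M₁ = 1092.9262 − 1414.6852 = -321.759 billion.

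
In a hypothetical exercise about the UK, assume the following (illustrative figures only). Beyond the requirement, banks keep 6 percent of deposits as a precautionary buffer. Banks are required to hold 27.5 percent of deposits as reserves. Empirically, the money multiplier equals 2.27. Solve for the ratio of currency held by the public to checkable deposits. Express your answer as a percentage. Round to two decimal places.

18.86%

Using m = 2.27. From m = (1 + c)/(c + rr + e), rearranging gives 1 + c = m·(c + rr + e), so c·(1 − m) = m·(rr + e) − 1.
Hence c = [m·(rr + e) − 1]/(1 − m) = [2.27 × (0.275 + 0.06) − 1] / (1 − 2.27) ≈ 0.188622.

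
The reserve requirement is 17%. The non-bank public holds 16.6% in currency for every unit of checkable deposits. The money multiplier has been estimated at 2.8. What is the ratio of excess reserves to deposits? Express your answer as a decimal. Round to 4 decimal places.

Using m = 2.8. Since m = (1 + c)/(c + rr + e), the denominator satisfies c + rr + e = (1 + c)/m = (1 + 0.166) / 2.8 ≈ 0.416429.
With c = 0.166 and rr = 0.17, the ratio of excess reserves to deposits is 0.416429 − 0.166 − 0.17 = 0.080429.

0.0804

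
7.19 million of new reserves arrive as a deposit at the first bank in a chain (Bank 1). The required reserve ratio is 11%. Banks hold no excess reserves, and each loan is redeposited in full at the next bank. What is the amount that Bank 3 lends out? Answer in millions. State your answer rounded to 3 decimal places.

Each bank lends a fraction (1 − rr) = 0.8900 of the deposit it receives, so Bank 3 receives 7.19·0.8900^2 and lends 7.19·0.8900^3 ≈ 5.0687 million.

5.069 million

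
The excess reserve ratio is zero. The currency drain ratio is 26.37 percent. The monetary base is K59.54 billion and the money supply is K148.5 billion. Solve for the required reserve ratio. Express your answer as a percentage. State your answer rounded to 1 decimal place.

Using m = M/MB = 148.5/59.54 ≈ 2.494122. Since m = (1 + c)/(c + rr + e), the denominator satisfies c + rr + e = (1 + c)/m = (1 + 0.2637) / 2.494122 ≈ 0.506671.
With c = 0.2637 and e = 0, the required reserve ratio is 0.506671 − 0.2637 − 0 = 0.242971.

24.3%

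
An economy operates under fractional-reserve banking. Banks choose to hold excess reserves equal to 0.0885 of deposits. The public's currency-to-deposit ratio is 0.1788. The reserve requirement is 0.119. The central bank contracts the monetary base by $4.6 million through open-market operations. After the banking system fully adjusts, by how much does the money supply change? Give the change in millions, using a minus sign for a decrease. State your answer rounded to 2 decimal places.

-14.04 million

The money multiplier is m = (1 + c) / (rr + e + c) = (1 + 0.1788) / (0.119 + 0.0885 + 0.1788) ≈ 3.0515.
The sale removes 4.6 million of base, so ΔM = m × ΔMB = 3.0515 × (−4.6) = -14.0369 million.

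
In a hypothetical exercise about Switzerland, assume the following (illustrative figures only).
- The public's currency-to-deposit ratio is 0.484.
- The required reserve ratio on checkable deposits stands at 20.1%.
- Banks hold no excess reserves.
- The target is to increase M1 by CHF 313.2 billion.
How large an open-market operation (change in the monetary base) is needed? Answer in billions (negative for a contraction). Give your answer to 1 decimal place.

The money multiplier is m = (1 + c) / (rr + c) = (1 + 0.484) / (0.201 + 0.484) ≈ 2.16642.
ΔMB = ΔM / m = (+313.2) / 2.16642 ≈ 144.5703 billion.

CHF 144.6 billion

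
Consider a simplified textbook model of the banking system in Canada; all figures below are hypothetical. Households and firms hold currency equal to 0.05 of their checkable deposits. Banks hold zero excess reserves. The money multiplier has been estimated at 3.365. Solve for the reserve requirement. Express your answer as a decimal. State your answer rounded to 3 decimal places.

Using m = 3.365. Since m = (1 + c)/(c + rr + e), the denominator satisfies c + rr + e = (1 + c)/m = (1 + 0.05) / 3.365 ≈ 0.312036.
With c = 0.05 and e = 0, the reserve requirement is 0.312036 − 0.05 − 0 = 0.262036.

0.262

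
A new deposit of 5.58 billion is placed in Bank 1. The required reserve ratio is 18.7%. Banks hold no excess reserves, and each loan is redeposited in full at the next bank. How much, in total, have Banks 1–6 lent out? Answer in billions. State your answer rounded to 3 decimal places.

Bank i lends (1 − rr)^i of the original deposit: Bank 1 lends 5.58·0.8130 ≈ 4.5365, Bank 2 lends 5.58·0.8130² ≈ 3.6882, and so on.
Summing a geometric series: total = 5.58·[0.8130·(1 − 0.8130^6) / (1 − 0.8130)] ≈ 17.2543 billion.

17.254 billion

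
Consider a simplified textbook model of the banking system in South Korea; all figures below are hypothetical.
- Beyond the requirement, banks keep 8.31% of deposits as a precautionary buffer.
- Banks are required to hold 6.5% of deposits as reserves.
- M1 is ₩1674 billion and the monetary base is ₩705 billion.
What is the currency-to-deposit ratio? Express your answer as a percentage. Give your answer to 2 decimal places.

47.17%

Using m = M/MB = 1674/705 ≈ 2.374468. From m = (1 + c)/(c + rr + e), rearranging gives 1 + c = m·(c + rr + e), so c·(1 − m) = m·(rr + e) − 1.
Hence c = [m·(rr + e) − 1]/(1 − m) = [2.374468 × (0.065 + 0.0831) − 1] / (1 − 2.374468) ≈ 0.471703.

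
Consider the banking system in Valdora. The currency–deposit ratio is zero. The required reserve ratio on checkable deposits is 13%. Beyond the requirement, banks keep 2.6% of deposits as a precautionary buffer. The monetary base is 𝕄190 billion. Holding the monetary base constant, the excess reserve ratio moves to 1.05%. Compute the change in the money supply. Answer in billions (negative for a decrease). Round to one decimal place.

Initially m₁ = 1 / (0.13 + 0.026) ≈ 6.41026, so M₁ = 6.41026 × 190 = 1217.9494 billion.
After the change m₂ = 1 / (0.13 + 0.0105) ≈ 7.11744, so M₂ = 7.11744 × 190 = 1352.3136 billion.
ΔM = M₂ − M₁ = 1352.3136 − 1217.9494 = 134.3642 billion.

𝕄134.4 billion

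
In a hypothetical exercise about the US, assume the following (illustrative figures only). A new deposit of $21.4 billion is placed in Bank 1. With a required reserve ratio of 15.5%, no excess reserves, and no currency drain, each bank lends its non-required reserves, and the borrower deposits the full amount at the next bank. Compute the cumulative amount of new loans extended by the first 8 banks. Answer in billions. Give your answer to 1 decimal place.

Bank i lends (1 − rr)^i of the original deposit: Bank 1 lends 21.4·0.8450 = 18.0830, Bank 2 lends 21.4·0.8450² ≈ 15.2801, and so on.
Summing a geometric series: total = 21.4·[0.8450·(1 − 0.8450^8) / (1 − 0.8450)] ≈ 86.3401 billion.

$86.3 billion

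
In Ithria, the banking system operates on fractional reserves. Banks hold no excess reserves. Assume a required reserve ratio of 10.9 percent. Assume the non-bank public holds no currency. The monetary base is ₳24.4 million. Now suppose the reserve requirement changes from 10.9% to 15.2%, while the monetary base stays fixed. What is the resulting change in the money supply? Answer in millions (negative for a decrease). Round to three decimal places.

Initially m₁ = 1 / (0.109) ≈ 9.174312, so M₁ = 9.174312 × 24.4 ≈ 223.8532 million.
After the change m₂ = 1 / (0.152) ≈ 6.578947, so M₂ = 6.578947 × 24.4 ≈ 160.5263 million.
ΔM = M₂ − M₁ = 160.5263 − 223.8532 = -63.3269 million.

-63.327 million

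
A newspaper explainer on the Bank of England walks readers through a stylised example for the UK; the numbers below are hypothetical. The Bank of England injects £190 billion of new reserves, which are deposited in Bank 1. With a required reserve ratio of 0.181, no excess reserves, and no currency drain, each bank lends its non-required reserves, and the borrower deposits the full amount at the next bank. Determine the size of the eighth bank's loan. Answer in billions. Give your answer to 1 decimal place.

Each bank lends a fraction (1 − rr) = 0.8190 of the deposit it receives, so Bank 8 receives 190·0.8190^7 and lends 190·0.8190^8 ≈ 38.4614 billion.

£38.5 billion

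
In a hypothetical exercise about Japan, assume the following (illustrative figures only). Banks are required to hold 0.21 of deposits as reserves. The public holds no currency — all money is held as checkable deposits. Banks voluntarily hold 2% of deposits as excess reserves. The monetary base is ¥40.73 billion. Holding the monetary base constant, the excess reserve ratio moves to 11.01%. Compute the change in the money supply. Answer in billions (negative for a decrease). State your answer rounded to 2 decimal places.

-49.85 billion

Initially m₁ = 1 / (0.21 + 0.02) ≈ 4.34783, so M₁ = 4.34783 × 40.73 ≈ 177.0871 billion.
After the change m₂ = 1 / (0.21 + 0.1101) ≈ 3.12402, so M₂ = 3.12402 × 40.73 ≈ 127.2413 billion.
ΔM = M₂ − M₁ = 127.2413 − 177.0871 = -49.8458 billion.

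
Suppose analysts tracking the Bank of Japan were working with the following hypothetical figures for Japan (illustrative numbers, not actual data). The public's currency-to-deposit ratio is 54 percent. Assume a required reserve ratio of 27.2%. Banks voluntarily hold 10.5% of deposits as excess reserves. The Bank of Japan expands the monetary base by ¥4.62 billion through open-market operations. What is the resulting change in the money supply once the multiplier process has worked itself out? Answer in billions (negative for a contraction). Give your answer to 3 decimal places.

The money multiplier is m = (1 + c) / (rr + e + c) = (1 + 0.54) / (0.272 + 0.105 + 0.54) ≈ 1.67939.
The purchase adds 4.62 billion of base, so ΔM = m × ΔMB = 1.67939 × (+4.62) ≈ 7.7588 billion.

¥7.759 billion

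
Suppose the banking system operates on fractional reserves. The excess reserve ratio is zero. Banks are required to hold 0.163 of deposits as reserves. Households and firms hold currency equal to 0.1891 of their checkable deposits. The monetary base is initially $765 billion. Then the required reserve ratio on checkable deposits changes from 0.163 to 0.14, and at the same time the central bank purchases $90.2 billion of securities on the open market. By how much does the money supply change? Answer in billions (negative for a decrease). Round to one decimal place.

$506.5 billion

Before: m₁ = (1 + 0.1891) / (0.163 + 0.1891) ≈ 3.37717, MB₁ = 765, so M₁ = 3.37717 × 765 ≈ 2583.535 billion.
After: m₂ = (1 + 0.1891) / (0.14 + 0.1891) ≈ 3.61319, MB₂ = 765 + 90.2 = 855.2, so M₂ = 3.61319 × 855.2 ≈ 3090.0001 billion.
ΔM = M₂ − M₁ = 3090.0001 − 2583.535 = 506.4651 billion.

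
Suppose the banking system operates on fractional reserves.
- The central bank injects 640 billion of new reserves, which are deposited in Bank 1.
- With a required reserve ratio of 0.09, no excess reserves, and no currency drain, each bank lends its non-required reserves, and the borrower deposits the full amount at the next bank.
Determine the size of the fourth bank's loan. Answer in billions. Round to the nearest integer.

439 billion

Each bank lends a fraction (1 − rr) = 0.9100 of the deposit it receives, so Bank 4 receives 640·0.9100^3 and lends 640·0.9100^4 ≈ 438.8798 billion.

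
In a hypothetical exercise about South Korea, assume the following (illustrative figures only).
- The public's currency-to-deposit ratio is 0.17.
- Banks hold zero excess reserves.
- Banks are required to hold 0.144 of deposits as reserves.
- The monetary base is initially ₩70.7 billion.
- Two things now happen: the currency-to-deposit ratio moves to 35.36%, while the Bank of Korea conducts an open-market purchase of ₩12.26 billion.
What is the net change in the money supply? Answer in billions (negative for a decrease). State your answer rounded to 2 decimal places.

Before: m₁ = (1 + 0.17) / (0.144 + 0.17) ≈ 3.72611, MB₁ = 70.7, so M₁ = 3.72611 × 70.7 ≈ 263.436 billion.
After: m₂ = (1 + 0.3536) / (0.144 + 0.3536) ≈ 2.72026, MB₂ = 70.7 + 12.26 = 82.96, so M₂ = 2.72026 × 82.96 ≈ 225.6728 billion.
ΔM = M₂ − M₁ = 225.6728 − 263.436 = -37.7632 billion.

-37.76 billion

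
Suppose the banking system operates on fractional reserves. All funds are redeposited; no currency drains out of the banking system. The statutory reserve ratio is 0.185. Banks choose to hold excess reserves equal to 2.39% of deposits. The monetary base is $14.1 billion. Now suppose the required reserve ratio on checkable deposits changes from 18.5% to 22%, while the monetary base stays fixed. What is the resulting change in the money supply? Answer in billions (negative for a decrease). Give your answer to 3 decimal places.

Initially m₁ = 1 / (0.185 + 0.0239) ≈ 4.786979, so M₁ = 4.786979 × 14.1 ≈ 67.4964 billion.
After the change m₂ = 1 / (0.22 + 0.0239) = 4.100041, so M₂ = 4.100041 × 14.1 ≈ 57.8106 billion.
ΔM = M₂ − M₁ = 57.8106 − 67.4964 = -9.6858 billion.

-9.686 billion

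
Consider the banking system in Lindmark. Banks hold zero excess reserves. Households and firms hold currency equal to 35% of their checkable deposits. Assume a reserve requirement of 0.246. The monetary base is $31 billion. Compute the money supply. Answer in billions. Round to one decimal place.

The money multiplier is m = (1 + c) / (rr + c) = (1 + 0.35) / (0.246 + 0.35) ≈ 2.2651.
So M = m × MB = 2.2651 × 31 = 70.2181 billion.

$70.2 billion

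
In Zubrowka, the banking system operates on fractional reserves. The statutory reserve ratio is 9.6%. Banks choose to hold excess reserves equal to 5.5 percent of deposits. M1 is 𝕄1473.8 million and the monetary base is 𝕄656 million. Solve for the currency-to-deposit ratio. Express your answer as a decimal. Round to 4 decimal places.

Using m = M/MB = 1473.8/656 ≈ 2.246646. From m = (1 + c)/(c + rr + e), rearranging gives 1 + c = m·(c + rr + e), so c·(1 − m) = m·(rr + e) − 1.
Hence c = [m·(rr + e) − 1]/(1 − m) = [2.246646 × (0.096 + 0.055) − 1] / (1 − 2.246646) ≈ 0.530027.

0.5300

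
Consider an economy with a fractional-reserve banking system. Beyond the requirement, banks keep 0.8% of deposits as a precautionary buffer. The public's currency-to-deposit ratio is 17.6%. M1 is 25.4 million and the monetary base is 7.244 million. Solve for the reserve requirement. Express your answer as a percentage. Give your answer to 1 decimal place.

Using m = M/MB = 25.4/7.244 ≈ 3.506350. Since m = (1 + c)/(c + rr + e), the denominator satisfies c + rr + e = (1 + c)/m = (1 + 0.176) / 3.506350 ≈ 0.335392.
With c = 0.176 and e = 0.008, the reserve requirement is 0.335392 − 0.176 − 0.008 = 0.151392.

15.1%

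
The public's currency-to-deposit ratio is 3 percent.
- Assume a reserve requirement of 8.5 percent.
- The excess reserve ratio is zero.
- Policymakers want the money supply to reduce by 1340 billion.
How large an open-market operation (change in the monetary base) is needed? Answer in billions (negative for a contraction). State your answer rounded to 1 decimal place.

-149.6 billion

The money multiplier is m = (1 + c) / (rr + c) = (1 + 0.03) / (0.085 + 0.03) ≈ 8.956522.
ΔMB = ΔM / m = (−1340) / 8.956522 ≈ -149.6116 billion.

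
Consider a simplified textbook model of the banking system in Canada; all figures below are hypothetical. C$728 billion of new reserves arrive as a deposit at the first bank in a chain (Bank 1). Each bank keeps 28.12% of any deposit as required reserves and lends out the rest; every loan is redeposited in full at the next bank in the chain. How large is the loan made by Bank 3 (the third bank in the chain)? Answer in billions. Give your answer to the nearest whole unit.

C$270 billion

Each bank lends a fraction (1 − rr) = 0.7188 of the deposit it receives, so Bank 3 receives 728·0.7188^2 and lends 728·0.7188^3 ≈ 270.3682 billion.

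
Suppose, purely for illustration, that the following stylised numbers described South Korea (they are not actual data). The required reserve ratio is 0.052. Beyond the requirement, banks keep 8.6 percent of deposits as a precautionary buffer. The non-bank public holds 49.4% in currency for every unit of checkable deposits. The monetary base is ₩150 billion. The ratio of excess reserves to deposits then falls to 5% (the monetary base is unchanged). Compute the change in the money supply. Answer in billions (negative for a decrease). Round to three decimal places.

₩21.418 billion

Initially m₁ = (1 + 0.494) / (0.052 + 0.086 + 0.494) ≈ 2.3639241, so M₁ = 2.3639241 × 150 ≈ 354.5886 billion.
After the change m₂ = (1 + 0.494) / (0.052 + 0.05 + 0.494) ≈ 2.5067114, so M₂ = 2.5067114 × 150 ≈ 376.0067 billion.
ΔM = M₂ − M₁ = 376.0067 − 354.5886 = 21.4181 billion.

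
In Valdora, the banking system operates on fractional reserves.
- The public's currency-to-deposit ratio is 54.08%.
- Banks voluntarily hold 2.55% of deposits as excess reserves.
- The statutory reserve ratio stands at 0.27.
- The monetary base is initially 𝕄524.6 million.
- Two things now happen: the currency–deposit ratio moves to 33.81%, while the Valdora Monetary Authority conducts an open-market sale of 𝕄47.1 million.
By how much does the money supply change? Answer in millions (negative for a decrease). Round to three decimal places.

Before: m₁ = (1 + 0.5408) / (0.27 + 0.0255 + 0.5408) ≈ 1.8424011, MB₁ = 524.6, so M₁ = 1.8424011 × 524.6 ≈ 966.5236 million.
After: m₂ = (1 + 0.3381) / (0.27 + 0.0255 + 0.3381) ≈ 2.1119003, MB₂ = 524.6 − 47.1 = 477.5, so M₂ = 2.1119003 × 477.5 ≈ 1008.4324 million.
ΔM = M₂ − M₁ = 1008.4324 − 966.5236 = 41.9088 million.

𝕄41.909 million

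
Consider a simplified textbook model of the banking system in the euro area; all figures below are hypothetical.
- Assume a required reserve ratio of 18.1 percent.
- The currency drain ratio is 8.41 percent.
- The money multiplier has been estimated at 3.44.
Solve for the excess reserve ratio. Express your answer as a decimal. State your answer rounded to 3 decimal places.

0.050

Using m = 3.44. Since m = (1 + c)/(c + rr + e), the denominator satisfies c + rr + e = (1 + c)/m = (1 + 0.0841) / 3.44 ≈ 0.315145.
With c = 0.0841 and rr = 0.181, the excess reserve ratio is 0.315145 − 0.0841 − 0.181 = 0.050045.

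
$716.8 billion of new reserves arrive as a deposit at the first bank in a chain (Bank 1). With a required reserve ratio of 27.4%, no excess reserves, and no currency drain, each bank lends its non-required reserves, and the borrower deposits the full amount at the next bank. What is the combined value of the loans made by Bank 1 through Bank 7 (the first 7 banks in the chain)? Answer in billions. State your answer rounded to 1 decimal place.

$1697.4 billion

Bank i lends (1 − rr)^i of the original deposit: Bank 1 lends 716.8·0.7260 = 520.3968, Bank 2 lends 716.8·0.7260² ≈ 377.8081, and so on.
Summing a geometric series: total = 716.8·[0.7260·(1 − 0.7260^7) / (1 − 0.7260)] ≈ 1697.3565 billion.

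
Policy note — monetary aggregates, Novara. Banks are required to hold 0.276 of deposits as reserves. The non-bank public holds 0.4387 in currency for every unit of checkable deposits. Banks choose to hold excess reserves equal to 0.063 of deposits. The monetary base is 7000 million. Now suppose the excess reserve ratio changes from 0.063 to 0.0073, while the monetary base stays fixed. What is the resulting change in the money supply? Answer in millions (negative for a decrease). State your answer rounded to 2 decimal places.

Initially m₁ = (1 + 0.4387) / (0.276 + 0.063 + 0.4387) ≈ 1.8499421, so M₁ = 1.8499421 × 7000 = 12949.5947 million.
After the change m₂ = (1 + 0.4387) / (0.276 + 0.0073 + 0.4387) ≈ 1.9926593, so M₂ = 1.9926593 × 7000 = 13948.6151 million.
ΔM = M₂ − M₁ = 13948.6151 − 12949.5947 = 999.0204 million.

999.02 million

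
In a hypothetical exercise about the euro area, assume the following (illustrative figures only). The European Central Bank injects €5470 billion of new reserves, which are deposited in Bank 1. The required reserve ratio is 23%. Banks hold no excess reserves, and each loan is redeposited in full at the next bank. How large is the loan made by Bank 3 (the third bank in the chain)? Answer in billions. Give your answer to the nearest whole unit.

Each bank lends a fraction (1 − rr) = 0.7700 of the deposit it receives, so Bank 3 receives 5470·0.7700^2 and lends 5470·0.7700^3 ≈ 2497.2355 billion.

€2497 billion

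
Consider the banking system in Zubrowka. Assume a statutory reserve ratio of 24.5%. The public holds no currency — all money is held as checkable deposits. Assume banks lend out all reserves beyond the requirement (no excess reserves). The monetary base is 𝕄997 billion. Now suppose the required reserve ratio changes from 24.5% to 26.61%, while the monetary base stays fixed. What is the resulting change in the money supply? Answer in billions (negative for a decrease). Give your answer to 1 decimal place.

-322.7 billion

Initially m₁ = 1 / (0.245) ≈ 4.08163, so M₁ = 4.08163 × 997 ≈ 4069.3851 billion.
After the change m₂ = 1 / (0.2661) ≈ 3.75799, so M₂ = 3.75799 × 997 ≈ 3746.716 billion.
ΔM = M₂ − M₁ = 3746.716 − 4069.3851 = -322.6691 billion.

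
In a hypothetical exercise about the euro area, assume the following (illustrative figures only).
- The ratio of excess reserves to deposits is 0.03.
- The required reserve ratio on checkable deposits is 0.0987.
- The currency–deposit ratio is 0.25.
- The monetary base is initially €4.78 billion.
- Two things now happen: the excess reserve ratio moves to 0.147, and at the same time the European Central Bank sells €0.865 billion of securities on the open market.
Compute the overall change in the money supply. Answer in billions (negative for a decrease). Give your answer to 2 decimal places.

Before: m₁ = (1 + 0.25) / (0.0987 + 0.03 + 0.25) ≈ 3.3008, MB₁ = 4.78, so M₁ = 3.3008 × 4.78 ≈ 15.7778 billion.
After: m₂ = (1 + 0.25) / (0.0987 + 0.147 + 0.25) ≈ 2.5217, MB₂ = 4.78 − 0.865 = 3.915, so M₂ = 2.5217 × 3.915 ≈ 9.8725 billion.
ΔM = M₂ − M₁ = 9.8725 − 15.7778 = -5.9053 billion.

-5.91 billion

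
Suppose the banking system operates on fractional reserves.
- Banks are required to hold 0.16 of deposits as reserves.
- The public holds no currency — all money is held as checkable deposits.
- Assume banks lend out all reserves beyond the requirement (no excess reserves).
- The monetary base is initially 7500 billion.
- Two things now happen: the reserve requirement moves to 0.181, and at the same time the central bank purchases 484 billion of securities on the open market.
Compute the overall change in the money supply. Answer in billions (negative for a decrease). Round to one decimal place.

Before: m₁ = 1 / (0.16) = 6.25, MB₁ = 7500, so M₁ = 6.25 × 7500 = 46875 billion.
After: m₂ = 1 / (0.181) ≈ 5.524862, MB₂ = 7500 + 484 = 7984, so M₂ = 5.524862 × 7984 ≈ 44110.4982 billion.
ΔM = M₂ − M₁ = 44110.4982 − 46875 = -2764.5018 billion.

-2764.5 billion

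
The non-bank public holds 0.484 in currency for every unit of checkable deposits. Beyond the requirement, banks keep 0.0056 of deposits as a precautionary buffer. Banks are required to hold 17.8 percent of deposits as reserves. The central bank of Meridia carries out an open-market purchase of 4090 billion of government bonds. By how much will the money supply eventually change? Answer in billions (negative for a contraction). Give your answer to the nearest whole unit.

The money multiplier is m = (1 + c) / (rr + e + c) = (1 + 0.484) / (0.178 + 0.0056 + 0.484) ≈ 2.22289.
The purchase adds 4090 billion of base, so ΔM = m × ΔMB = 2.22289 × (+4090) = 9091.6201 billion.

9092 billion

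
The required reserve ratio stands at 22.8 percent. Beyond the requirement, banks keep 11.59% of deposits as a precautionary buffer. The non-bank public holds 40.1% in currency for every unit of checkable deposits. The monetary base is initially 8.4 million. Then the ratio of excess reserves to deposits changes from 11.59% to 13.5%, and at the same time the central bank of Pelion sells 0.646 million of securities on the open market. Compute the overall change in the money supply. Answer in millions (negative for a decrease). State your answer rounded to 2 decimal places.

-1.58 million

Before: m₁ = (1 + 0.401) / (0.228 + 0.1159 + 0.401) ≈ 1.8808, MB₁ = 8.4, so M₁ = 1.8808 × 8.4 ≈ 15.7987 million.
After: m₂ = (1 + 0.401) / (0.228 + 0.135 + 0.401) ≈ 1.8338, MB₂ = 8.4 − 0.646 = 7.754, so M₂ = 1.8338 × 7.754 ≈ 14.2193 million.
ΔM = M₂ − M₁ = 14.2193 − 15.7987 = -1.5794 million.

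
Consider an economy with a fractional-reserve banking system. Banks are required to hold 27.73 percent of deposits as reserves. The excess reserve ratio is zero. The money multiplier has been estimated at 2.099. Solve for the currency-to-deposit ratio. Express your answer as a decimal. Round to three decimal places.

0.380

Using m = 2.099. From m = (1 + c)/(c + rr + e), rearranging gives 1 + c = m·(c + rr + e), so c·(1 − m) = m·(rr + e) − 1.
Hence c = [m·(rr + e) − 1]/(1 − m) = [2.099 × (0.2773 + 0) − 1] / (1 − 2.099) ≈ 0.380298.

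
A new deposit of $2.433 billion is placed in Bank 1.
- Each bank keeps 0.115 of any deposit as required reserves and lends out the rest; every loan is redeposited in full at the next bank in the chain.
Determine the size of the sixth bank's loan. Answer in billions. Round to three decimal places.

Each bank lends a fraction (1 − rr) = 0.8850 of the deposit it receives, so Bank 6 receives 2.433·0.8850^5 and lends 2.433·0.8850^6 ≈ 1.1690 billion.

$1.169 billion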